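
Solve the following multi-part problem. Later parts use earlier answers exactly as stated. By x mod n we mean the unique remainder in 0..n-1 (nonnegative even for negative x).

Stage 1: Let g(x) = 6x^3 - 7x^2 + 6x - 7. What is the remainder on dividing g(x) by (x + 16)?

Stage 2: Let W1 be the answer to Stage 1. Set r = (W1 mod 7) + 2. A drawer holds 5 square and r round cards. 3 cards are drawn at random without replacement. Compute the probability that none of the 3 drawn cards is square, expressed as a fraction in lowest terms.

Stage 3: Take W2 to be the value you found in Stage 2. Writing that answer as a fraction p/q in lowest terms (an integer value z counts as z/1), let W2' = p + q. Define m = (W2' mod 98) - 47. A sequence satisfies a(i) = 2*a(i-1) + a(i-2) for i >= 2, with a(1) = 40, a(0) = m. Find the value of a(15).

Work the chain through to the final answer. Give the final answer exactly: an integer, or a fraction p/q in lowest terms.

Stage 1: remainder = value at the root: 6*(-16)^3 - 7*(-16)^2 + 6*(-16)^1 - 7 = (-24576) + (-1792) + (-96) + (-7) = -26471; answer -26471
Stage 2: W1 = -26471; r = 5; total draws C(10,3) = 120; favorable C(5,3) = 10; P = 1/12; answer 1/12
Stage 3: W2 = 1/12; threaded value p + q = 13; m = -34; a(2) = 2*(40) + 1*(-34) = 46; iterating: a(2)=46, a(3)=132, a(4)=310, a(5)=752, a(6)=1814, a(7)=4380, a(8)=10574, a(9)=25528, a(10)=61630, a(11)=148788, a(12)=359206, a(13)=867200, a(14)=2093606, a(15)=5054412; answer 5054412

5054412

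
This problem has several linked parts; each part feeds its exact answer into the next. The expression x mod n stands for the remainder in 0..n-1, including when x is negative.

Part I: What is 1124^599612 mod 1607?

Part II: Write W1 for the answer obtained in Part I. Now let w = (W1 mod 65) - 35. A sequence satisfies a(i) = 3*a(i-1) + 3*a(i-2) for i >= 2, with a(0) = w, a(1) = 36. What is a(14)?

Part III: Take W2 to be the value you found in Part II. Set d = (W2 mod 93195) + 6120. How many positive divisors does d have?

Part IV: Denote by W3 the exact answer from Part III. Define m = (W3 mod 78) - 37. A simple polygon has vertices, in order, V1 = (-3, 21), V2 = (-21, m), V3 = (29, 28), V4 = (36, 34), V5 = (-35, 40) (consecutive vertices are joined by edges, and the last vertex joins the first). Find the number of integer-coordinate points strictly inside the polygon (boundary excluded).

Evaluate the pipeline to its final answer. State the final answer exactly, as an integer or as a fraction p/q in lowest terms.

Part I: squarings mod 1607: 1124^1=1124, 1124^2=274, 1124^4=1154, 1124^8=1120, 1124^16=940, 1124^32=1357, 1124^64=1434, 1124^128=1003, 1124^256=27, 1124^512=729, 1124^1024=1131, 1124^2048=1596, 1124^4096=121, 1124^8192=178, 1124^16384=1151, 1124^32768=633, 1124^65536=546, 1124^131072=821, 1124^262144=708, 1124^524288=1487; 1124^599612 = 1124^4 * 1124^8 * 1124^16 * 1124^32 * 1124^512 * 1124^1024 * 1124^8192 * 1124^65536 * 1124^524288 = 179 (mod 1607); answer 179
Part II: W1 = 179; w = 14; a(2) = 3*(36) + 3*(14) = 150; iterating: a(2)=150, a(3)=558, a(4)=2124, a(5)=8046, a(6)=30510, a(7)=115668, a(8)=438534, a(9)=1662606, a(10)=6303420, a(11)=23898078, a(12)=90604494, a(13)=343507716, a(14)=1302336630; answer 1302336630
Part III: W2 = 1302336630; d = 35820; 35820 = 2^2 * 3^2 * 5 * 199; number of divisors = (2+1) * (2+1) * (1+1) * (1+1) = 36; answer 36
Part IV: W3 = 36; m = -1; cross terms: (-3*-1 - -21*21)=444, (-21*28 - 29*-1)=-559, (29*34 - 36*28)=-22, (36*40 - -35*34)=2630, (-35*21 - -3*40)=-615; twice the area = |1878| = 1878; area = 939; boundary points = 2 + 1 + 1 + 1 + 1 = 6; strictly interior points = area - boundary/2 + 1 = 937; answer 937

937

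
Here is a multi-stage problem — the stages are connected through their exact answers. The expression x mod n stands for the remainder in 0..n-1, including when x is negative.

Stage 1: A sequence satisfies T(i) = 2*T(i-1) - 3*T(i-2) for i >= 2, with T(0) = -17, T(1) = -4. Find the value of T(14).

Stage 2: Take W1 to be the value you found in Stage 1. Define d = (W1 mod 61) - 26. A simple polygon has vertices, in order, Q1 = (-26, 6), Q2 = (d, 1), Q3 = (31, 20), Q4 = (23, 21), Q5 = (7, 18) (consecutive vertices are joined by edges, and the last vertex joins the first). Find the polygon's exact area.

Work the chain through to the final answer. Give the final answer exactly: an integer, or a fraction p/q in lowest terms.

687/2

Stage 1: T(2) = 2*(-4) - 3*(-17) = 43; iterating: T(2)=43, T(3)=98, T(4)=67, T(5)=-160, T(6)=-521, T(7)=-562, T(8)=439, T(9)=2564, T(10)=3811, T(11)=-70, T(12)=-11573, T(13)=-22936, T(14)=-11153; answer -11153
Stage 2: W1 = -11153; d = -16; cross terms: (-26*1 - -16*6)=70, (-16*20 - 31*1)=-351, (31*21 - 23*20)=191, (23*18 - 7*21)=267, (7*6 - -26*18)=510; twice the area = |687| = 687; area = 687/2; answer 687/2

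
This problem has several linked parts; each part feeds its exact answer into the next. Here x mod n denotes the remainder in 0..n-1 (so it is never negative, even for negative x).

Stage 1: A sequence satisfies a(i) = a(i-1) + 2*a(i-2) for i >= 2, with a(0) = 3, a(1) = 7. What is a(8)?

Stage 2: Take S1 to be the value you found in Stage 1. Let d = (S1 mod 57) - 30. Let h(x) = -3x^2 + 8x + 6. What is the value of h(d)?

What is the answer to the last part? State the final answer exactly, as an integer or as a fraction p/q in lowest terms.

-1669

Stage 1: a(2) = 1*(7) + 2*(3) = 13; iterating: a(2)=13, a(3)=27, a(4)=53, a(5)=107, a(6)=213, a(7)=427, a(8)=853; answer 853
Stage 2: S1 = 853; d = 25; -3*(25)^2 + 8*(25)^1 + 6 = (-1875) + (200) + (6) = -1669; answer -1669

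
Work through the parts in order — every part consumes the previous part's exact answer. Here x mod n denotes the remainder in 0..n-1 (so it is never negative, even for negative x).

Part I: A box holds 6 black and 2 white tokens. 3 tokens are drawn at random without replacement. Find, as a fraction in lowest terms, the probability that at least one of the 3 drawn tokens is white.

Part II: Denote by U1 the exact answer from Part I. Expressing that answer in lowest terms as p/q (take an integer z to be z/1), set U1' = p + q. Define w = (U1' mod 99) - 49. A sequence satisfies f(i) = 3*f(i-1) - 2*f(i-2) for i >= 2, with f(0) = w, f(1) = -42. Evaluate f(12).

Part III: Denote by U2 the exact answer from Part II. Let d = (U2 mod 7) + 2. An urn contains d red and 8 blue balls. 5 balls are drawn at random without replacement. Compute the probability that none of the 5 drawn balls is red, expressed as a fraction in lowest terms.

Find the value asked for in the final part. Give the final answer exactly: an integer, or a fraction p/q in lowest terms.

Part I: total draws C(8,3) = 56; complement C(6,3) = 20; favorable 56 - 20 = 36; P = 9/14; answer 9/14
Part II: U1 = 9/14; threaded value p + q = 23; w = -26; f(2) = 3*(-42) - 2*(-26) = -74; iterating: f(2)=-74, f(3)=-138, f(4)=-266, f(5)=-522, f(6)=-1034, f(7)=-2058, f(8)=-4106, f(9)=-8202, f(10)=-16394, f(11)=-32778, f(12)=-65546; answer -65546
Part III: U2 = -65546; d = 4; total draws C(12,5) = 792; favorable C(8,5) = 56; P = 7/99; answer 7/99

7/99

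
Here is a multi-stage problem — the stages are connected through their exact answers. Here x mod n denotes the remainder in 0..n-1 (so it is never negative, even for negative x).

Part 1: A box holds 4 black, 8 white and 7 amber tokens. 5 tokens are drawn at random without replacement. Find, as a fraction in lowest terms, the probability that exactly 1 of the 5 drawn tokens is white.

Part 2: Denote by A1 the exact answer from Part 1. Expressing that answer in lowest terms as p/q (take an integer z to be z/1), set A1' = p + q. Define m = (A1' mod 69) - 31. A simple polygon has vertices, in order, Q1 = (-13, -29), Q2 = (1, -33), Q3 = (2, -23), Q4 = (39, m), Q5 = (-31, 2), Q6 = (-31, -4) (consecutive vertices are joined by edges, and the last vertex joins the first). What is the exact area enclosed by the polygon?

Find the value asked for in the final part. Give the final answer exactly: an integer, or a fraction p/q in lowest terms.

1007

Part 1: total draws C(19,5) = 11628; favorable C(8,1)*C(11,4) = 2640; P = 220/969; answer 220/969
Part 2: A1 = 220/969; threaded value p + q = 1189; m = -15; cross terms: (-13*-33 - 1*-29)=458, (1*-23 - 2*-33)=43, (2*-15 - 39*-23)=867, (39*2 - -31*-15)=-387, (-31*-4 - -31*2)=186, (-31*-29 - -13*-4)=847; twice the area = |2014| = 2014; area = 1007; answer 1007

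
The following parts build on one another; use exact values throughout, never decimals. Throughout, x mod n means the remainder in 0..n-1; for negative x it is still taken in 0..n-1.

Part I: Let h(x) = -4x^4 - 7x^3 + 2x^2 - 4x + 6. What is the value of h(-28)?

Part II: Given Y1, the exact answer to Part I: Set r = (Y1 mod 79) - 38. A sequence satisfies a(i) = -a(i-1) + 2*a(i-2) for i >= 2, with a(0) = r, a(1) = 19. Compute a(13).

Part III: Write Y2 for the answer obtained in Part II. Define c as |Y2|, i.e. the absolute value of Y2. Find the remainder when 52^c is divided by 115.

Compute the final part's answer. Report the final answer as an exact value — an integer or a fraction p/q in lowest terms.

47

Part I: -4*(-28)^4 - 7*(-28)^3 + 2*(-28)^2 - 4*(-28)^1 + 6 = (-2458624) + (153664) + (1568) + (112) + (6) = -2303274; answer -2303274
Part II: Y1 = -2303274; r = 12; a(2) = -1*(19) + 2*(12) = 5; iterating: a(2)=5, a(3)=33, a(4)=-23, a(5)=89, a(6)=-135, a(7)=313, a(8)=-583, a(9)=1209, a(10)=-2375, a(11)=4793, a(12)=-9543, a(13)=19129; answer 19129
Part III: Y2 = 19129; c = 19129; squarings mod 115: 52^1=52, 52^2=59, 52^4=31, 52^8=41, 52^16=71, 52^32=96, 52^64=16, 52^128=26, 52^256=101, 52^512=81, 52^1024=6, 52^2048=36, 52^4096=31, 52^8192=41, 52^16384=71; 52^19129 = 52^1 * 52^8 * 52^16 * 52^32 * 52^128 * 52^512 * 52^2048 * 52^16384 = 47 (mod 115); answer 47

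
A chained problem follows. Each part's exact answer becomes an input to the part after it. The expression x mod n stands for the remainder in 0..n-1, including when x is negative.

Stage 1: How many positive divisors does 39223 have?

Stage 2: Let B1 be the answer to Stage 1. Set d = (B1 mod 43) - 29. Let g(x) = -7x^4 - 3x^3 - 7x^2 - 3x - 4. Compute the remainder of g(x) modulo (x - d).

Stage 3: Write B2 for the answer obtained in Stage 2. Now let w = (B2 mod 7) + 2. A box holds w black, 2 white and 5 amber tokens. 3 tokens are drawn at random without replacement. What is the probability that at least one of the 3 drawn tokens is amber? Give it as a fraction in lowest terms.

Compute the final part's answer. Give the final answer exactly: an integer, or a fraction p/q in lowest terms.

Stage 1: 39223 = 61 * 643; number of divisors = (1+1) * (1+1) = 4; answer 4
Stage 2: B1 = 4; d = -25; remainder = value at the root: -7*(-25)^4 - 3*(-25)^3 - 7*(-25)^2 - 3*(-25)^1 - 4 = (-2734375) + (46875) + (-4375) + (75) + (-4) = -2691804; answer -2691804
Stage 3: B2 = -2691804; w = 6; total draws C(13,3) = 286; complement C(8,3) = 56; favorable 286 - 56 = 230; P = 115/143; answer 115/143

115/143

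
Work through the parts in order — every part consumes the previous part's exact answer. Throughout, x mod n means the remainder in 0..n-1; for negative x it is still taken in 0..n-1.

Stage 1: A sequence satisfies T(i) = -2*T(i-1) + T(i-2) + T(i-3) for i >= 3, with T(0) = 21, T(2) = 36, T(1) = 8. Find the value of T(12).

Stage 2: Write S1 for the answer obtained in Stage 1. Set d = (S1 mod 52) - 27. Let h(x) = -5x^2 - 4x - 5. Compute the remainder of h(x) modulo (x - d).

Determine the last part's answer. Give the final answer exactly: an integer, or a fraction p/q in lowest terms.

-2085

Stage 1: T(3) = -2*(36) + 1*(8) + 1*(21) = -43; iterating: T(3)=-43, T(4)=130, T(5)=-267, T(6)=621, T(7)=-1379, T(8)=3112, T(9)=-6982, T(10)=15697, T(11)=-35264, T(12)=79243; answer 79243
Stage 2: S1 = 79243; d = 20; remainder = value at the root: -5*(20)^2 - 4*(20)^1 - 5 = (-2000) + (-80) + (-5) = -2085; answer -2085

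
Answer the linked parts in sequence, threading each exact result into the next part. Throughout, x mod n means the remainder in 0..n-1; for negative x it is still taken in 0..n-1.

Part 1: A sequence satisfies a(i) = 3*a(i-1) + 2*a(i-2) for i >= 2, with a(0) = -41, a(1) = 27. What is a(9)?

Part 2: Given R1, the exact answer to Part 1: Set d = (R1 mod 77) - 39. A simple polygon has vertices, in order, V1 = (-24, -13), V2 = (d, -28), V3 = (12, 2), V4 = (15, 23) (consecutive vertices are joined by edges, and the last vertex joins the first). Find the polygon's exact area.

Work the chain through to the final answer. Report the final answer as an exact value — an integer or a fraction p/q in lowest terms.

2001/2

Part 1: a(2) = 3*(27) + 2*(-41) = -1; iterating: a(2)=-1, a(3)=51, a(4)=151, a(5)=555, a(6)=1967, a(7)=7011, a(8)=24967, a(9)=88923; answer 88923
Part 2: R1 = 88923; d = 26; cross terms: (-24*-28 - 26*-13)=1010, (26*2 - 12*-28)=388, (12*23 - 15*2)=246, (15*-13 - -24*23)=357; twice the area = |2001| = 2001; area = 2001/2; answer 2001/2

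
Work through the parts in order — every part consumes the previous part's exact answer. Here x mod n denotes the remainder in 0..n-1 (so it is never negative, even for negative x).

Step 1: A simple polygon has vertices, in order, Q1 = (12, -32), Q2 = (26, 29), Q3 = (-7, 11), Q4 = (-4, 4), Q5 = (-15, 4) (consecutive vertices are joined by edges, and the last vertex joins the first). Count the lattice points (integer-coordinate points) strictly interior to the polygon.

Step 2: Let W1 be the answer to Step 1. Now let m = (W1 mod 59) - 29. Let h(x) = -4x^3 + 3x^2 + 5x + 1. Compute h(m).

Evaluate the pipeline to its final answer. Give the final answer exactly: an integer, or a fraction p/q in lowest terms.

43935

Step 1: cross terms: (12*29 - 26*-32)=1180, (26*11 - -7*29)=489, (-7*4 - -4*11)=16, (-4*4 - -15*4)=44, (-15*-32 - 12*4)=432; twice the area = |2161| = 2161; area = 2161/2; boundary points = 1 + 3 + 1 + 11 + 9 = 25; strictly interior points = area - boundary/2 + 1 = 1069; answer 1069
Step 2: W1 = 1069; m = -22; -4*(-22)^3 + 3*(-22)^2 + 5*(-22)^1 + 1 = (42592) + (1452) + (-110) + (1) = 43935; answer 43935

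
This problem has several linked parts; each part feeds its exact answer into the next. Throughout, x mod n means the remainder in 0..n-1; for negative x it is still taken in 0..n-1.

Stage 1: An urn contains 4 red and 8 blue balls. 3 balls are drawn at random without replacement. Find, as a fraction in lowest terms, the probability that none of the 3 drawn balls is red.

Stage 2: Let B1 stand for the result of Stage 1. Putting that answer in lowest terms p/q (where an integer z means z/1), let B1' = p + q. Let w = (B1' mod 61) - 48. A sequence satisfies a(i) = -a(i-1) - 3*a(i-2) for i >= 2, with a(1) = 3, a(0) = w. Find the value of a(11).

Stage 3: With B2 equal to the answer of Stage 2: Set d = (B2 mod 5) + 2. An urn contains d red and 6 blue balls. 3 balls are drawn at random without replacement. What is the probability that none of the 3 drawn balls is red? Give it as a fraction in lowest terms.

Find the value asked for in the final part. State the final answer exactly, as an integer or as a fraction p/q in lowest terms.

1/11

Stage 1: total draws C(12,3) = 220; favorable C(8,3) = 56; P = 14/55; answer 14/55
Stage 2: B1 = 14/55; threaded value p + q = 69; w = -40; a(2) = -1*(3) - 3*(-40) = 117; iterating: a(2)=117, a(3)=-126, a(4)=-225, a(5)=603, a(6)=72, a(7)=-1881, a(8)=1665, a(9)=3978, a(10)=-8973, a(11)=-2961; answer -2961
Stage 3: B2 = -2961; d = 6; total draws C(12,3) = 220; favorable C(6,3) = 20; P = 1/11; answer 1/11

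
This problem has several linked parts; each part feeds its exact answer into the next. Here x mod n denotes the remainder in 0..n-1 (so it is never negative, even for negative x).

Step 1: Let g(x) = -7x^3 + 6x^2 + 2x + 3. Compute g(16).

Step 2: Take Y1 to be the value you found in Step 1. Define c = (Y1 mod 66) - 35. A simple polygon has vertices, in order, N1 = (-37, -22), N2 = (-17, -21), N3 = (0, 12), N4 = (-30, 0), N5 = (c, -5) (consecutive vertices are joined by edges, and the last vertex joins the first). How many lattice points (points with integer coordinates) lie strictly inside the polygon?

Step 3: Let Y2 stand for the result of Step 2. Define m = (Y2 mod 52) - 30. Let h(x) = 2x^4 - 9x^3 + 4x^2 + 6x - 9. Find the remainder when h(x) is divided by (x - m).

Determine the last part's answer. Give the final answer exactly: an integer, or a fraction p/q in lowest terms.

Step 1: -7*(16)^3 + 6*(16)^2 + 2*(16)^1 + 3 = (-28672) + (1536) + (32) + (3) = -27101; answer -27101
Step 2: Y1 = -27101; c = -10; cross terms: (-37*-21 - -17*-22)=403, (-17*12 - 0*-21)=-204, (0*0 - -30*12)=360, (-30*-5 - -10*0)=150, (-10*-22 - -37*-5)=35; twice the area = |744| = 744; area = 372; boundary points = 1 + 1 + 6 + 5 + 1 = 14; strictly interior points = area - boundary/2 + 1 = 366; answer 366
Step 3: Y2 = 366; m = -28; remainder = value at the root: 2*(-28)^4 - 9*(-28)^3 + 4*(-28)^2 + 6*(-28)^1 - 9 = (1229312) + (197568) + (3136) + (-168) + (-9) = 1429839; answer 1429839

1429839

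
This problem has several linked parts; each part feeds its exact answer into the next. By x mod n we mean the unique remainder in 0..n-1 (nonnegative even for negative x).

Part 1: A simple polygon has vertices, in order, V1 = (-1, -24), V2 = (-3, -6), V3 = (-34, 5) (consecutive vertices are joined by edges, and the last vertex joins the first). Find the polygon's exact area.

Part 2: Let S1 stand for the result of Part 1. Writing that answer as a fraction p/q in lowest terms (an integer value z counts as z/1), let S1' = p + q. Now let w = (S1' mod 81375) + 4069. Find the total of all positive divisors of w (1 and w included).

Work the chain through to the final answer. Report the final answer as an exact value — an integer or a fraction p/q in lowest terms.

Part 1: cross terms: (-1*-6 - -3*-24)=-66, (-3*5 - -34*-6)=-219, (-34*-24 - -1*5)=821; twice the area = |536| = 536; area = 268; answer 268
Part 2: S1 = 268; threaded value p + q = 269; w = 4338; 4338 = 2 * 3^2 * 241; sigma = (1 + 2) * (1 + 3 + 9) * (1 + 241) = 3 * 13 * 242 = 9438; answer 9438

9438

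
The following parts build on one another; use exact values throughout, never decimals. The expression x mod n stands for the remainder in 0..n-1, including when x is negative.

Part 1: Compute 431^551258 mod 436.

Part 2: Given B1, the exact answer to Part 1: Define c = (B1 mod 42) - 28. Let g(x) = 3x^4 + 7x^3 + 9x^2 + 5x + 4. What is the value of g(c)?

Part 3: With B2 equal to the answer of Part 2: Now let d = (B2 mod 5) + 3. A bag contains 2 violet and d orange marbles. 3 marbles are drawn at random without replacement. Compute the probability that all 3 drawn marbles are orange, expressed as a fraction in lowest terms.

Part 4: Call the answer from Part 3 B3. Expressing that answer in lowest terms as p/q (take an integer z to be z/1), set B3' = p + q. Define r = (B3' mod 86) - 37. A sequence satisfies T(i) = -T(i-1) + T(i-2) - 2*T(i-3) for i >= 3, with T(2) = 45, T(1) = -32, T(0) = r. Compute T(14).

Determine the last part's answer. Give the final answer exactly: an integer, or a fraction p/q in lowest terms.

133425

Part 1: squarings mod 436: 431^1=431, 431^2=25, 431^4=189, 431^8=405, 431^16=89, 431^32=73, 431^64=97, 431^128=253, 431^256=353, 431^512=349, 431^1024=157, 431^2048=233, 431^4096=225, 431^8192=49, 431^16384=221, 431^32768=9, 431^65536=81, 431^131072=21, 431^262144=5, 431^524288=25; 431^551258 = 431^2 * 431^8 * 431^16 * 431^64 * 431^256 * 431^2048 * 431^8192 * 431^16384 * 431^524288 = 349 (mod 436); answer 349
Part 2: B1 = 349; c = -15; 3*(-15)^4 + 7*(-15)^3 + 9*(-15)^2 + 5*(-15)^1 + 4 = (151875) + (-23625) + (2025) + (-75) + (4) = 130204; answer 130204
Part 3: B2 = 130204; d = 7; total draws C(9,3) = 84; favorable C(7,3) = 35; P = 5/12; answer 5/12
Part 4: B3 = 5/12; threaded value p + q = 17; r = -20; T(3) = -1*(45) + 1*(-32) - 2*(-20) = -37; iterating: T(3)=-37, T(4)=146, T(5)=-273, T(6)=493, T(7)=-1058, T(8)=2097, T(9)=-4141, T(10)=8354, T(11)=-16689, T(12)=33325, T(13)=-66722, T(14)=133425; answer 133425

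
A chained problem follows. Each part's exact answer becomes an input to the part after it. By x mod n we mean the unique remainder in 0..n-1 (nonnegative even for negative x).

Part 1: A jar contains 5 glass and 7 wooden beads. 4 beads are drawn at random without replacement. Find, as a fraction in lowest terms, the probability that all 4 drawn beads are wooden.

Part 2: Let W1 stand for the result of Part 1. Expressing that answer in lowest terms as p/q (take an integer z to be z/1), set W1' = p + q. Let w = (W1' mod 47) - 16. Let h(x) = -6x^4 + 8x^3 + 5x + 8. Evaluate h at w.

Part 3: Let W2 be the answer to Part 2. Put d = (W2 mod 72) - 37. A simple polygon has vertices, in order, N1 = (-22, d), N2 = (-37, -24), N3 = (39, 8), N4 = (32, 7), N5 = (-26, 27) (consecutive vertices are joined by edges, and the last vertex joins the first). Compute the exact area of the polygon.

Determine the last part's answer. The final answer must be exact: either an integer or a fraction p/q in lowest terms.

Part 1: total draws C(12,4) = 495; favorable C(7,4) = 35; P = 7/99; answer 7/99
Part 2: W1 = 7/99; threaded value p + q = 106; w = -4; -6*(-4)^4 + 8*(-4)^3 + 5*(-4)^1 + 8 = (-1536) + (-512) + (-20) + (8) = -2060; answer -2060
Part 3: W2 = -2060; d = -9; cross terms: (-22*-24 - -37*-9)=195, (-37*8 - 39*-24)=640, (39*7 - 32*8)=17, (32*27 - -26*7)=1046, (-26*-9 - -22*27)=828; twice the area = |2726| = 2726; area = 1363; answer 1363

1363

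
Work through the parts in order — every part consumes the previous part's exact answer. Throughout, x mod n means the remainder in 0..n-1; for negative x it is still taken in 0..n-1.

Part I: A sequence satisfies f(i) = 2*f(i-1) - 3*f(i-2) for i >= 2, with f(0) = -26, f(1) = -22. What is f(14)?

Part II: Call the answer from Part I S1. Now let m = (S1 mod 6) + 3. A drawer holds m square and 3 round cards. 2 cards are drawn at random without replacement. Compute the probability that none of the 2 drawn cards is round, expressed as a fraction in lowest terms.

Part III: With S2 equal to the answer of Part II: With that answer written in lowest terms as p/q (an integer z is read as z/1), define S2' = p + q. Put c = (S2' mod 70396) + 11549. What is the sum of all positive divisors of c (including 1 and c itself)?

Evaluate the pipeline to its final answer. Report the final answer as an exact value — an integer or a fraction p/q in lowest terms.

19200

Part I: f(2) = 2*(-22) - 3*(-26) = 34; iterating: f(2)=34, f(3)=134, f(4)=166, f(5)=-70, f(6)=-638, f(7)=-1066, f(8)=-218, f(9)=2762, f(10)=6178, f(11)=4070, f(12)=-10394, f(13)=-32998, f(14)=-34814; answer -34814
Part II: S1 = -34814; m = 7; total draws C(10,2) = 45; favorable C(7,2) = 21; P = 7/15; answer 7/15
Part III: S2 = 7/15; threaded value p + q = 22; c = 11571; 11571 = 3 * 7 * 19 * 29; sigma = (1 + 3) * (1 + 7) * (1 + 19) * (1 + 29) = 4 * 8 * 20 * 30 = 19200; answer 19200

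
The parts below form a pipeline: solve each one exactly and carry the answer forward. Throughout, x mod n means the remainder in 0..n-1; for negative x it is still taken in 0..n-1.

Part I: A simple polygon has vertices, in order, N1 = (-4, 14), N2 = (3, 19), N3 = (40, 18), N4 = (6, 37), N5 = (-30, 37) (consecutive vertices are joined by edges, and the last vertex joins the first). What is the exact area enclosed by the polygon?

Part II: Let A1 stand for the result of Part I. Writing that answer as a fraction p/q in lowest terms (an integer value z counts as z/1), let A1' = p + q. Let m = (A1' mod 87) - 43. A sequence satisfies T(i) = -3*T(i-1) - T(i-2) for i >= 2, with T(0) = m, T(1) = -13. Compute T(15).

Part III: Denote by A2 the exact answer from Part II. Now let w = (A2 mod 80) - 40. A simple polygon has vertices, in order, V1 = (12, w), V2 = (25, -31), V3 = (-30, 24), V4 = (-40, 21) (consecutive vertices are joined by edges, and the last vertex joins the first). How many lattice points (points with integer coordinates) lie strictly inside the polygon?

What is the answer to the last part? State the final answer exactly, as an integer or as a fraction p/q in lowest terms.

636

Part I: cross terms: (-4*19 - 3*14)=-118, (3*18 - 40*19)=-706, (40*37 - 6*18)=1372, (6*37 - -30*37)=1332, (-30*14 - -4*37)=-272; twice the area = |1608| = 1608; area = 804; answer 804
Part II: A1 = 804; threaded value p + q = 805; m = -21; T(2) = -3*(-13) - 1*(-21) = 60; iterating: T(2)=60, T(3)=-167, T(4)=441, T(5)=-1156, T(6)=3027, T(7)=-7925, T(8)=20748, T(9)=-54319, T(10)=142209, T(11)=-372308, T(12)=974715, T(13)=-2551837, T(14)=6680796, T(15)=-17490551; answer -17490551
Part III: A2 = -17490551; w = -31; cross terms: (12*-31 - 25*-31)=403, (25*24 - -30*-31)=-330, (-30*21 - -40*24)=330, (-40*-31 - 12*21)=988; twice the area = |1391| = 1391; area = 1391/2; boundary points = 13 + 55 + 1 + 52 = 121; strictly interior points = area - boundary/2 + 1 = 636; answer 636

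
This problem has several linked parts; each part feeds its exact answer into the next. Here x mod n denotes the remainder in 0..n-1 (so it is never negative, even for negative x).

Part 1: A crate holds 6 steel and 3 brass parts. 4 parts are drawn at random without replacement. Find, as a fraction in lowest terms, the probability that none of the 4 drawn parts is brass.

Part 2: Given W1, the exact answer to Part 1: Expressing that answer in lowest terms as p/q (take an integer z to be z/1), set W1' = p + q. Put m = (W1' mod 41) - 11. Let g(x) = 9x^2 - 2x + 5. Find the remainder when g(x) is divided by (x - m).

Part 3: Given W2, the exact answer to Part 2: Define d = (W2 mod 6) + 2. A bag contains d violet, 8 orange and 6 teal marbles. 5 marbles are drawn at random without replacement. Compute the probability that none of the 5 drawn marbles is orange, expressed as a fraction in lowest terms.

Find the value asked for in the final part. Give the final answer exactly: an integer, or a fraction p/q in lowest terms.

Part 1: total draws C(9,4) = 126; favorable C(6,4) = 15; P = 5/42; answer 5/42
Part 2: W1 = 5/42; threaded value p + q = 47; m = -5; remainder = value at the root: 9*(-5)^2 - 2*(-5)^1 + 5 = (225) + (10) + (5) = 240; answer 240
Part 3: W2 = 240; d = 2; total draws C(16,5) = 4368; favorable C(8,5) = 56; P = 1/78; answer 1/78

1/78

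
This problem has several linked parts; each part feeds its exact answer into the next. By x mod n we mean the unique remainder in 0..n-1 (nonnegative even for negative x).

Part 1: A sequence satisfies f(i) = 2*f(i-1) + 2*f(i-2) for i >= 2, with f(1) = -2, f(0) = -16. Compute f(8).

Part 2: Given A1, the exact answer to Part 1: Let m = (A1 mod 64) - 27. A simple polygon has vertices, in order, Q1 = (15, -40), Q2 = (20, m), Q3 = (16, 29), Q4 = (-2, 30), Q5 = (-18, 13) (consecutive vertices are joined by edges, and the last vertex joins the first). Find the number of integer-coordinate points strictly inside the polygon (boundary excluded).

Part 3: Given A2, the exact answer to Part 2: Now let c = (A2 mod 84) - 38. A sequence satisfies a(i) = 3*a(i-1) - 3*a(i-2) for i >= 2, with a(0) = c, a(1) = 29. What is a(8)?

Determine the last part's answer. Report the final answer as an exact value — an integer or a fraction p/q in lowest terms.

-486

Part 1: f(2) = 2*(-2) + 2*(-16) = -36; iterating: f(2)=-36, f(3)=-76, f(4)=-224, f(5)=-600, f(6)=-1648, f(7)=-4496, f(8)=-12288; answer -12288
Part 2: A1 = -12288; m = -27; cross terms: (15*-27 - 20*-40)=395, (20*29 - 16*-27)=1012, (16*30 - -2*29)=538, (-2*13 - -18*30)=514, (-18*-40 - 15*13)=525; twice the area = |2984| = 2984; area = 1492; boundary points = 1 + 4 + 1 + 1 + 1 = 8; strictly interior points = area - boundary/2 + 1 = 1489; answer 1489
Part 3: A2 = 1489; c = 23; a(2) = 3*(29) - 3*(23) = 18; iterating: a(2)=18, a(3)=-33, a(4)=-153, a(5)=-360, a(6)=-621, a(7)=-783, a(8)=-486; answer -486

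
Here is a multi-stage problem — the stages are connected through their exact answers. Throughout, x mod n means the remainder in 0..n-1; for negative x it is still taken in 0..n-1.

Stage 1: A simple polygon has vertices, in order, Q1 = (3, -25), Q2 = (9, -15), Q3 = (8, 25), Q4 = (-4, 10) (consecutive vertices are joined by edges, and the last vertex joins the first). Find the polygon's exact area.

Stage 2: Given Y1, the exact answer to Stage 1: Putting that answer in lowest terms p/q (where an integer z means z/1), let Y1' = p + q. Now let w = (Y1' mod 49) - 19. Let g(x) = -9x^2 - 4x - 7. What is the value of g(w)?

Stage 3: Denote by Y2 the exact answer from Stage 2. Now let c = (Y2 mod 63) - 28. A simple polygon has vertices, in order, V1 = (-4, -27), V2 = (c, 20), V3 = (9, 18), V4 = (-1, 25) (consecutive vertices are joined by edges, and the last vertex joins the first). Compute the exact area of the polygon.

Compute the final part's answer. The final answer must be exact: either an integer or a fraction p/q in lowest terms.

Stage 1: cross terms: (3*-15 - 9*-25)=180, (9*25 - 8*-15)=345, (8*10 - -4*25)=180, (-4*-25 - 3*10)=70; twice the area = |775| = 775; area = 775/2; answer 775/2
Stage 2: Y1 = 775/2; threaded value p + q = 777; w = 23; -9*(23)^2 - 4*(23)^1 - 7 = (-4761) + (-92) + (-7) = -4860; answer -4860
Stage 3: Y2 = -4860; c = 26; cross terms: (-4*20 - 26*-27)=622, (26*18 - 9*20)=288, (9*25 - -1*18)=243, (-1*-27 - -4*25)=127; twice the area = |1280| = 1280; area = 640; answer 640

640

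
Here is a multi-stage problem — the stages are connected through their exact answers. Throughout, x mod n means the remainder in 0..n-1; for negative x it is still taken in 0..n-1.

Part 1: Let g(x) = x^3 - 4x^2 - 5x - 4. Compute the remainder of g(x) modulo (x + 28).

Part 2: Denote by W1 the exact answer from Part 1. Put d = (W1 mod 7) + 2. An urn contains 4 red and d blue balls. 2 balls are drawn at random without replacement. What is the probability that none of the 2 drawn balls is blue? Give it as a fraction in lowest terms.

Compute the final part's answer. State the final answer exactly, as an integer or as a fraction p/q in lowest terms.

1/6

Part 1: remainder = value at the root: 1*(-28)^3 - 4*(-28)^2 - 5*(-28)^1 - 4 = (-21952) + (-3136) + (140) + (-4) = -24952; answer -24952
Part 2: W1 = -24952; d = 5; total draws C(9,2) = 36; favorable C(4,2) = 6; P = 1/6; answer 1/6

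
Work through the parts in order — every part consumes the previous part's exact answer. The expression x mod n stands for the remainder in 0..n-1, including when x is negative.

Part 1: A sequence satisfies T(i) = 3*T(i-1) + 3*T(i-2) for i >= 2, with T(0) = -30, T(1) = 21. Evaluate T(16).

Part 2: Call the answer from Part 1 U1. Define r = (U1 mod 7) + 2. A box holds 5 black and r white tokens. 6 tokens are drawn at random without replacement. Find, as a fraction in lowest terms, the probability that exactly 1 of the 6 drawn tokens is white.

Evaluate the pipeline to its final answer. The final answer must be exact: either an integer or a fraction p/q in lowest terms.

1/77

Part 1: T(2) = 3*(21) + 3*(-30) = -27; iterating: T(2)=-27, T(3)=-18, T(4)=-135, T(5)=-459, T(6)=-1782, T(7)=-6723, T(8)=-25515, T(9)=-96714, T(10)=-366687, T(11)=-1390203, T(12)=-5270670, T(13)=-19982619, T(14)=-75759867, T(15)=-287227458, T(16)=-1088961975; answer -1088961975
Part 2: U1 = -1088961975; r = 6; total draws C(11,6) = 462; favorable C(6,1)*C(5,5) = 6; P = 1/77; answer 1/77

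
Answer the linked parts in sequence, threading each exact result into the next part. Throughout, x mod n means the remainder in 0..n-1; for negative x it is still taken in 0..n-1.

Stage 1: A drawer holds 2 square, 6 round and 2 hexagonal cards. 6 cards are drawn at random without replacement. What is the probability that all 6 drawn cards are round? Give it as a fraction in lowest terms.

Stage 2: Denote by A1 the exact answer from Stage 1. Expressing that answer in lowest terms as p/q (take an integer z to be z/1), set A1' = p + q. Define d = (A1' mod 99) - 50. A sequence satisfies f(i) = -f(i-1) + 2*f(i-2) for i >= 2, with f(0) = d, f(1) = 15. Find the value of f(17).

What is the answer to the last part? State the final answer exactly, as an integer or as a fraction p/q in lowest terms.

Stage 1: total draws C(10,6) = 210; favorable C(6,6) = 1; P = 1/210; answer 1/210
Stage 2: A1 = 1/210; threaded value p + q = 211; d = -37; f(2) = -1*(15) + 2*(-37) = -89; iterating: f(2)=-89, f(3)=119, f(4)=-297, f(5)=535, f(6)=-1129, f(7)=2199, f(8)=-4457, f(9)=8855, f(10)=-17769, f(11)=35479, f(12)=-71017, f(13)=141975, f(14)=-284009, f(15)=567959, f(16)=-1135977, f(17)=2271895; answer 2271895

2271895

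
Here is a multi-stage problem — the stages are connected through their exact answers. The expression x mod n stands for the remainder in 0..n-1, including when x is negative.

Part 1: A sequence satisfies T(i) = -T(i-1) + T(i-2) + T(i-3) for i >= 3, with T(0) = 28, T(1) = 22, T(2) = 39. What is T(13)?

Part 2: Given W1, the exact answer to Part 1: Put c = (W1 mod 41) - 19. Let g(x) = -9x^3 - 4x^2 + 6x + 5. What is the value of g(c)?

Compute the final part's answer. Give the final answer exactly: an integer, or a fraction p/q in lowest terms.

-63056

Part 1: T(3) = -1*(39) + 1*(22) + 1*(28) = 11; iterating: T(3)=11, T(4)=50, T(5)=0, T(6)=61, T(7)=-11, T(8)=72, T(9)=-22, T(10)=83, T(11)=-33, T(12)=94, T(13)=-44; answer -44
Part 2: W1 = -44; c = 19; -9*(19)^3 - 4*(19)^2 + 6*(19)^1 + 5 = (-61731) + (-1444) + (114) + (5) = -63056; answer -63056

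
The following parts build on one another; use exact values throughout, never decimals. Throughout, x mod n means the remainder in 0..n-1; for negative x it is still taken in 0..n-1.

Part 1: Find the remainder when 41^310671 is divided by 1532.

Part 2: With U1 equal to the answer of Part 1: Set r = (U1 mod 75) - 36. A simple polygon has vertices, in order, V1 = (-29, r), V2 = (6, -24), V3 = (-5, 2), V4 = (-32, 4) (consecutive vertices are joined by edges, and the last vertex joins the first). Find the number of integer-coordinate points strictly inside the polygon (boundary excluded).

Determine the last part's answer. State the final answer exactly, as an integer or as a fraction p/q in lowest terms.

Part 1: squarings mod 1532: 41^1=41, 41^2=149, 41^4=753, 41^8=169, 41^16=985, 41^32=469, 41^64=885, 41^128=373, 41^256=1249, 41^512=425, 41^1024=1381, 41^2048=1353, 41^4096=1401, 41^8192=309, 41^16384=497, 41^32768=357, 41^65536=293, 41^131072=57, 41^262144=185; 41^310671 = 41^1 * 41^2 * 41^4 * 41^8 * 41^128 * 41^256 * 41^1024 * 41^2048 * 41^4096 * 41^8192 * 41^32768 * 41^262144 = 85 (mod 1532); answer 85
Part 2: U1 = 85; r = -26; cross terms: (-29*-24 - 6*-26)=852, (6*2 - -5*-24)=-108, (-5*4 - -32*2)=44, (-32*-26 - -29*4)=948; twice the area = |1736| = 1736; area = 868; boundary points = 1 + 1 + 1 + 3 = 6; strictly interior points = area - boundary/2 + 1 = 866; answer 866

866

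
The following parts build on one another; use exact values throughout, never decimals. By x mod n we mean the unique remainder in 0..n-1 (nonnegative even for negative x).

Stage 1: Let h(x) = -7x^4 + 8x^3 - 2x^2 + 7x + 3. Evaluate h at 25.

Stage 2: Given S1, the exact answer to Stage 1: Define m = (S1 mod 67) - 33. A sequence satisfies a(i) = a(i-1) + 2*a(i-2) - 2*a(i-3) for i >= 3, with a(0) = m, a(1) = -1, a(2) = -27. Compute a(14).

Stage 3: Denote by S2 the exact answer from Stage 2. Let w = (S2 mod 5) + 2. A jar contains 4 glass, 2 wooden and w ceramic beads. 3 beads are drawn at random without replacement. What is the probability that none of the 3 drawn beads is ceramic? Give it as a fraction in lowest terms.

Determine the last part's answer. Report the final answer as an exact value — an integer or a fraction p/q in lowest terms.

Stage 1: -7*(25)^4 + 8*(25)^3 - 2*(25)^2 + 7*(25)^1 + 3 = (-2734375) + (125000) + (-1250) + (175) + (3) = -2610447; answer -2610447
Stage 2: S1 = -2610447; m = -26; a(3) = 1*(-27) + 2*(-1) - 2*(-26) = 23; iterating: a(3)=23, a(4)=-29, a(5)=71, a(6)=-33, a(7)=167, a(8)=-41, a(9)=359, a(10)=-57, a(11)=743, a(12)=-89, a(13)=1511, a(14)=-153; answer -153
Stage 3: S2 = -153; w = 4; total draws C(10,3) = 120; favorable C(6,3) = 20; P = 1/6; answer 1/6

1/6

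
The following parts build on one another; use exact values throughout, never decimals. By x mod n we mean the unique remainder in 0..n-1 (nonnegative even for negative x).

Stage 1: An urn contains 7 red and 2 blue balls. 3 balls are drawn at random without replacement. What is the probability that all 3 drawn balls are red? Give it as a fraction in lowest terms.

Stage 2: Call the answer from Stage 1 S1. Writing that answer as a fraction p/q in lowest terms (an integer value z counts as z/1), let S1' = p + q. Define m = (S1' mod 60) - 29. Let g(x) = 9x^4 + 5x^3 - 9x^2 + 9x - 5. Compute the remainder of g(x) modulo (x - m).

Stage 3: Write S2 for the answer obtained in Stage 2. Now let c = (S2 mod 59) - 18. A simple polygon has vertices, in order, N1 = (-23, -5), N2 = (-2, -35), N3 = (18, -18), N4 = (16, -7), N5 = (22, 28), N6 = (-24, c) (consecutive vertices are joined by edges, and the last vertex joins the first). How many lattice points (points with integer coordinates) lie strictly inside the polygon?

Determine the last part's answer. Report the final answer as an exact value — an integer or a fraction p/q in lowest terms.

Stage 1: total draws C(9,3) = 84; favorable C(7,3) = 35; P = 5/12; answer 5/12
Stage 2: S1 = 5/12; threaded value p + q = 17; m = -12; remainder = value at the root: 9*(-12)^4 + 5*(-12)^3 - 9*(-12)^2 + 9*(-12)^1 - 5 = (186624) + (-8640) + (-1296) + (-108) + (-5) = 176575; answer 176575
Stage 3: S2 = 176575; c = 29; cross terms: (-23*-35 - -2*-5)=795, (-2*-18 - 18*-35)=666, (18*-7 - 16*-18)=162, (16*28 - 22*-7)=602, (22*29 - -24*28)=1310, (-24*-5 - -23*29)=787; twice the area = |4322| = 4322; area = 2161; boundary points = 3 + 1 + 1 + 1 + 1 + 1 = 8; strictly interior points = area - boundary/2 + 1 = 2158; answer 2158

2158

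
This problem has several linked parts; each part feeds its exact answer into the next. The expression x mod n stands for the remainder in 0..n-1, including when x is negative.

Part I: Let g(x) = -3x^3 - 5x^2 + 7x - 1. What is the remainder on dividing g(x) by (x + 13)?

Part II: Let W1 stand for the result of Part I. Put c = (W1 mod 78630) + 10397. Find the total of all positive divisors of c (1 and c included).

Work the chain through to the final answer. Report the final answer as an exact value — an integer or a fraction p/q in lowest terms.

Part I: remainder = value at the root: -3*(-13)^3 - 5*(-13)^2 + 7*(-13)^1 - 1 = (6591) + (-845) + (-91) + (-1) = 5654; answer 5654
Part II: W1 = 5654; c = 16051; 16051 = 7 * 2293; sigma = (1 + 7) * (1 + 2293) = 8 * 2294 = 18352; answer 18352

18352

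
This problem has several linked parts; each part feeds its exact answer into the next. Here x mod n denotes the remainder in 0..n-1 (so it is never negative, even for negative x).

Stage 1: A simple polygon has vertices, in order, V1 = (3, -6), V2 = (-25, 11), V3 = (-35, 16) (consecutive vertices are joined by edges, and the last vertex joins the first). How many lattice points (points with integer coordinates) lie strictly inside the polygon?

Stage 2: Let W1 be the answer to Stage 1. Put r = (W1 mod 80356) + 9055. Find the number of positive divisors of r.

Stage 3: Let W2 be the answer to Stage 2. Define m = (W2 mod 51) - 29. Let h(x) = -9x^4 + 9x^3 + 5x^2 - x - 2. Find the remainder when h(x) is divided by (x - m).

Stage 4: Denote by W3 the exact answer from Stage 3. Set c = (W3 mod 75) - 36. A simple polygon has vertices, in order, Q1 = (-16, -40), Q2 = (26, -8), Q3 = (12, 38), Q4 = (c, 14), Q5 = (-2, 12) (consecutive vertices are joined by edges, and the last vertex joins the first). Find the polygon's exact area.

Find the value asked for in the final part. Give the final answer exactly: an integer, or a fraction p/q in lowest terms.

1776

Stage 1: cross terms: (3*11 - -25*-6)=-117, (-25*16 - -35*11)=-15, (-35*-6 - 3*16)=162; twice the area = |30| = 30; area = 15; boundary points = 1 + 5 + 2 = 8; strictly interior points = area - boundary/2 + 1 = 12; answer 12
Stage 2: W1 = 12; r = 9067; 9067 is prime, so its only divisors are 1 and 9067; count = 2; answer 2
Stage 3: W2 = 2; m = -27; remainder = value at the root: -9*(-27)^4 + 9*(-27)^3 + 5*(-27)^2 - 1*(-27)^1 - 2 = (-4782969) + (-177147) + (3645) + (27) + (-2) = -4956446; answer -4956446
Stage 4: W3 = -4956446; c = -32; cross terms: (-16*-8 - 26*-40)=1168, (26*38 - 12*-8)=1084, (12*14 - -32*38)=1384, (-32*12 - -2*14)=-356, (-2*-40 - -16*12)=272; twice the area = |3552| = 3552; area = 1776; answer 1776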